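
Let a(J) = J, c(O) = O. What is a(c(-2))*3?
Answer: -6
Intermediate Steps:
a(c(-2))*3 = -2*3 = -6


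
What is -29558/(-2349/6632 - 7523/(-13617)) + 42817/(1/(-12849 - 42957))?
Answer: -42788565538457658/17906203 ≈ -2.3896e+9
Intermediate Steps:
-29558/(-2349/6632 - 7523/(-13617)) + 42817/(1/(-12849 - 42957)) = -29558/(-2349*1/6632 - 7523*(-1/13617)) + 42817/(1/(-55806)) = -29558/(-2349/6632 + 7523/13617) + 42817/(-1/55806) = -29558/17906203/90307944 + 42817*(-55806) = -29558*90307944/17906203 - 2389445502 = -2669322208752/17906203 - 2389445502 = -42788565538457658/17906203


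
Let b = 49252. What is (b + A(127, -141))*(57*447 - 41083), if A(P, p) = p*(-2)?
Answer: -772928536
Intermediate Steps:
A(P, p) = -2*p
(b + A(127, -141))*(57*447 - 41083) = (49252 - 2*(-141))*(57*447 - 41083) = (49252 + 282)*(25479 - 41083) = 49534*(-15604) = -772928536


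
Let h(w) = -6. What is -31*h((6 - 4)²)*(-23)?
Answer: -4278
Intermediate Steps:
-31*h((6 - 4)²)*(-23) = -31*(-6)*(-23) = 186*(-23) = -4278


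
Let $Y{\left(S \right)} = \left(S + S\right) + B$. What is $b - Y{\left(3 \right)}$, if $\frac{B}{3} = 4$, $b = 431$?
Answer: $413$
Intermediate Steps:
$B = 12$ ($B = 3 \cdot 4 = 12$)
$Y{\left(S \right)} = 12 + 2 S$ ($Y{\left(S \right)} = \left(S + S\right) + 12 = 2 S + 12 = 12 + 2 S$)
$b - Y{\left(3 \right)} = 431 - \left(12 + 2 \cdot 3\right) = 431 - \left(12 + 6\right) = 431 - 18 = 413$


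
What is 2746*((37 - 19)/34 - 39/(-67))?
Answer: 3476436/1139 ≈ 3052.2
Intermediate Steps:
2746*((37 - 19)/34 - 39/(-67)) = 2746*(18*(1/34) - 39*(-1/67)) = 2746*(9/17 + 39/67) = 2746*(1266/1139) = 3476436/1139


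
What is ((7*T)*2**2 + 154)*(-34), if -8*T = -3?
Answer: -5593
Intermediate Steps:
T = 3/8 (T = -1/8*(-3) = 3/8 ≈ 0.37500)
((7*T)*2**2 + 154)*(-34) = ((7*(3/8))*2**2 + 154)*(-34) = ((21/8)*4 + 154)*(-34) = (21/2 + 154)*(-34) = (329/2)*(-34) = -5593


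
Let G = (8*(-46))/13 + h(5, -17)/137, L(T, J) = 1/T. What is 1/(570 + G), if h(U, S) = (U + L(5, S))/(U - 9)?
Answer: 17810/9647371 ≈ 0.0018461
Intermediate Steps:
h(U, S) = (⅕ + U)/(-9 + U) (h(U, S) = (U + 1/5)/(U - 9) = (U + ⅕)/(-9 + U) = (⅕ + U)/(-9 + U))
G = -504329/17810 (G = (8*(-46))/13 + ((⅕ + 5)/(-9 + 5))/137 = -368*1/13 + ((26/5)/(-4))*(1/137) = -368/13 - ¼*26/5*(1/137) = -368/13 - 13/10*1/137 = -368/13 - 13/1370 = -504329/17810 ≈ -28.317)
1/(570 + G) = 1/(570 - 504329/17810) = 1/(9647371/17810) = 17810/9647371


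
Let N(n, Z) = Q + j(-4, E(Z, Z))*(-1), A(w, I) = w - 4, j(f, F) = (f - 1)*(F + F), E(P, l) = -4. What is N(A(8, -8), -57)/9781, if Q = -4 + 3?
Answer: -41/9781 ≈ -0.0041918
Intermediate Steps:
Q = -1
j(f, F) = 2*F*(-1 + f) (j(f, F) = (-1 + f)*(2*F) = 2*F*(-1 + f))
A(w, I) = -4 + w
N(n, Z) = -41 (N(n, Z) = -1 + (2*(-4)*(-1 - 4))*(-1) = -1 + (2*(-4)*(-5))*(-1) = -1 + 40*(-1) = -1 - 40 = -41)
N(A(8, -8), -57)/9781 = -41/9781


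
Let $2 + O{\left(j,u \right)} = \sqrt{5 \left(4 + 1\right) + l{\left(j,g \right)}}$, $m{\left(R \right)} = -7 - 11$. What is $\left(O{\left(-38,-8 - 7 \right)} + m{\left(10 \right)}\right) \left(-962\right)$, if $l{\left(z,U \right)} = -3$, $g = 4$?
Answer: $19240 - 962 \sqrt{22} \approx 14728.0$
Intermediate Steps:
$m{\left(R \right)} = -18$
$O{\left(j,u \right)} = -2 + \sqrt{22}$ ($O{\left(j,u \right)} = -2 + \sqrt{5 \left(4 + 1\right) - 3} = -2 + \sqrt{5 \cdot 5 - 3} = -2 + \sqrt{25 - 3} = -2 + \sqrt{22}$)
$\left(O{\left(-38,-8 - 7 \right)} + m{\left(10 \right)}\right) \left(-962\right) = \left(\left(-2 + \sqrt{22}\right) - 18\right) \left(-962\right) = \left(-20 + \sqrt{22}\right) \left(-962\right) = 19240 - 962 \sqrt{22}$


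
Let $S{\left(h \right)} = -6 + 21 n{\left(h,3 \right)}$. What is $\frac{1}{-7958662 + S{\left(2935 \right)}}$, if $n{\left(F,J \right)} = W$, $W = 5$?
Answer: $- \frac{1}{7958563} \approx -1.2565 \cdot 10^{-7}$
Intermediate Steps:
$n{\left(F,J \right)} = 5$
$S{\left(h \right)} = 99$ ($S{\left(h \right)} = -6 + 21 \cdot 5 = -6 + 105 = 99$)
$\frac{1}{-7958662 + S{\left(2935 \right)}} = \frac{1}{-7958662 + 99} = \frac{1}{-7958563} = - \frac{1}{7958563}$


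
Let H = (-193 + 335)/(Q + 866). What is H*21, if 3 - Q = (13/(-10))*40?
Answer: 994/307 ≈ 3.2378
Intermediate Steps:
Q = 55 (Q = 3 - 13/(-10)*40 = 3 - 13*(-⅒)*40 = 3 - (-13)*40/10 = 3 - 1*(-52) = 3 + 52 = 55)
H = 142/921 (H = (-193 + 335)/(55 + 866) = 142/921 ≈ 0.15418)
H*21 = (142/921)*21 = 994/307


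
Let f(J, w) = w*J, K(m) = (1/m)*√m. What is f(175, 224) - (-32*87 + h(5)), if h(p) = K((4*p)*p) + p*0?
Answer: 419839/10 ≈ 41984.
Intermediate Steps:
K(m) = m^(-½) (K(m) = √m/m = m^(-½))
h(p) = 1/(2*√(p²)) (h(p) = ((4*p)*p)^(-½) + p*0 = (4*p²)^(-½) + 0 = 1/(2*√(p²)) + 0 = 1/(2*√(p²)))
f(J, w) = J*w
f(175, 224) - (-32*87 + h(5)) = 175*224 - (-32*87 + 1/(2*√(5²))) = 39200 - (-2784 + 1/(2*√25)) = 39200 - (-2784 + (½)*(⅕)) = 39200 - (-2784 + ⅒) = 39200 - 1*(-27839/10) = 39200 + 27839/10 = 419839/10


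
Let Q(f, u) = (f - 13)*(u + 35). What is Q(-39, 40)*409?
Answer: -1595100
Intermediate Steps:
Q(f, u) = (-13 + f)*(35 + u)
Q(-39, 40)*409 = (-455 - 13*40 + 35*(-39) - 39*40)*409 = (-455 - 520 - 1365 - 1560)*409 = -3900*409 = -1595100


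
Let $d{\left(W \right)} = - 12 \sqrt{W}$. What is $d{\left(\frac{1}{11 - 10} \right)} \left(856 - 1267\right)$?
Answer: $4932$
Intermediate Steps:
$d{\left(\frac{1}{11 - 10} \right)} \left(856 - 1267\right) = - 12 \sqrt{\frac{1}{11 - 10}} \left(856 - 1267\right) = - 12 \sqrt{1^{-1}} \left(-411\right) = - 12 \sqrt{1} \left(-411\right) = \left(-12\right) 1 \left(-411\right) = \left(-12\right) \left(-411\right) = 4932$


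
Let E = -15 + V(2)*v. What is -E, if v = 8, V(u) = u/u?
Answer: 7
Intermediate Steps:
V(u) = 1
E = -7 (E = -15 + 1*8 = -15 + 8 = -7)
-E = -1*(-7) = 7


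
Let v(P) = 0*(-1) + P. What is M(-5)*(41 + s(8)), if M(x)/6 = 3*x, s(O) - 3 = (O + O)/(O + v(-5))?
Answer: -4440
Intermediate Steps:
v(P) = P (v(P) = 0 + P = P)
s(O) = 3 + 2*O/(-5 + O) (s(O) = 3 + (O + O)/(O - 5) = 3 + (2*O)/(-5 + O) = 3 + 2*O/(-5 + O))
M(x) = 18*x (M(x) = 6*(3*x) = 18*x)
M(-5)*(41 + s(8)) = (18*(-5))*(41 + 5*(-3 + 8)/(-5 + 8)) = -90*(41 + 5*5/3) = -90*(41 + 5*(⅓)*5) = -90*(41 + 25/3) = -90*148/3 = -4440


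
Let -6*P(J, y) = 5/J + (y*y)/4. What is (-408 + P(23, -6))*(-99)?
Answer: 932514/23 ≈ 40544.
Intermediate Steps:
P(J, y) = -5/(6*J) - y**2/24 (P(J, y) = -(5/J + (y*y)/4)/6 = -(5/J + y**2*(1/4))/6 = -(5/J + y**2/4)/6 = -5/(6*J) - y**2/24)
(-408 + P(23, -6))*(-99) = (-408 + (1/24)*(-20 - 1*23*(-6)**2)/23)*(-99) = (-408 + (1/24)*(1/23)*(-20 - 1*23*36))*(-99) = (-408 + (1/24)*(1/23)*(-20 - 828))*(-99) = (-408 + (1/24)*(1/23)*(-848))*(-99) = (-408 - 106/69)*(-99) = -28258/69*(-99) = 932514/23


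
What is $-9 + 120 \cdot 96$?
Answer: $11511$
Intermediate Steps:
$-9 + 120 \cdot 96 = -9 + 11520 = 11511$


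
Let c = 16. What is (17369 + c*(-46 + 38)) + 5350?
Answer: 22591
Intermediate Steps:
(17369 + c*(-46 + 38)) + 5350 = (17369 + 16*(-46 + 38)) + 5350 = (17369 + 16*(-8)) + 5350 = (17369 - 128) + 5350 = 17241 + 5350 = 22591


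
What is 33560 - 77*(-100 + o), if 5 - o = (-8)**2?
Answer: 45803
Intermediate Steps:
o = -59 (o = 5 - 1*(-8)**2 = 5 - 1*64 = 5 - 64 = -59)
33560 - 77*(-100 + o) = 33560 - 77*(-100 - 59) = 33560 - 77*(-159) = 33560 - 1*(-12243) = 33560 + 12243 = 45803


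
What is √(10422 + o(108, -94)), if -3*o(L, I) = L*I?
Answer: 3*√1534 ≈ 117.50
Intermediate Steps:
o(L, I) = -I*L/3 (o(L, I) = -L*I/3 = -I*L/3)
√(10422 + o(108, -94)) = √(10422 - ⅓*(-94)*108) = √(10422 + 3384) = √13806 = 3*√1534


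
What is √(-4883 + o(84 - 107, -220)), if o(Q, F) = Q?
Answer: I*√4906 ≈ 70.043*I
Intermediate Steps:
√(-4883 + o(84 - 107, -220)) = √(-4883 + (84 - 107)) = √(-4883 - 23) = √(-4906) = I*√4906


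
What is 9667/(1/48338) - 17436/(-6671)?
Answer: 3117247885702/6671 ≈ 4.6728e+8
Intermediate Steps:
9667/(1/48338) - 17436/(-6671) = 9667/(1/48338) - 17436*(-1/6671) = 9667*48338 + 17436/6671 = 467283446 + 17436/6671 = 3117247885702/6671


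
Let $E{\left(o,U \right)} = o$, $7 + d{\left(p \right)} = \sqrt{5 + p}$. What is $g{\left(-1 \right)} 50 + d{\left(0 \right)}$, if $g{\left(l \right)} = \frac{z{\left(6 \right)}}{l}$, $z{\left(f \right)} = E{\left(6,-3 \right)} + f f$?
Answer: $-2107 + \sqrt{5} \approx -2104.8$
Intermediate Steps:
$d{\left(p \right)} = -7 + \sqrt{5 + p}$
$z{\left(f \right)} = 6 + f^{2}$ ($z{\left(f \right)} = 6 + f f = 6 + f^{2}$)
$g{\left(l \right)} = \frac{42}{l}$ ($g{\left(l \right)} = \frac{6 + 6^{2}}{l} = \frac{6 + 36}{l} = \frac{42}{l}$)
$g{\left(-1 \right)} 50 + d{\left(0 \right)} = \frac{42}{-1} \cdot 50 - \left(7 - \sqrt{5 + 0}\right) = 42 \left(-1\right) 50 - \left(7 - \sqrt{5}\right) = \left(-42\right) 50 - \left(7 - \sqrt{5}\right) = -2100 - \left(7 - \sqrt{5}\right) = -2107 + \sqrt{5}$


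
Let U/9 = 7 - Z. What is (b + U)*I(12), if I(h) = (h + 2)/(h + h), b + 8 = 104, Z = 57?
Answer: -413/2 ≈ -206.50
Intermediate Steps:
b = 96 (b = -8 + 104 = 96)
U = -450 (U = 9*(7 - 1*57) = 9*(7 - 57) = 9*(-50) = -450)
I(h) = (2 + h)/(2*h) (I(h) = (2 + h)/((2*h)) = (2 + h)*(1/(2*h)) = (2 + h)/(2*h))
(b + U)*I(12) = (96 - 450)*((1/2)*(2 + 12)/12) = -177*14/12 = -354*7/12 = -413/2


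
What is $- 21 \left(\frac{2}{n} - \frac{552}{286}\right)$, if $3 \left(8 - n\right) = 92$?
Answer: $\frac{206073}{4862} \approx 42.384$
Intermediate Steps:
$n = - \frac{68}{3}$ ($n = 8 - \frac{92}{3} = - \frac{68}{3} \approx -22.667$)
$- 21 \left(\frac{2}{n} - \frac{552}{286}\right) = - 21 \left(\frac{2}{- \frac{68}{3}} - \frac{552}{286}\right) = - 21 \left(2 \left(- \frac{3}{68}\right) - \frac{276}{143}\right) = - 21 \left(- \frac{3}{34} - \frac{276}{143}\right) = \left(-21\right) \left(- \frac{9813}{4862}\right) = \frac{206073}{4862}$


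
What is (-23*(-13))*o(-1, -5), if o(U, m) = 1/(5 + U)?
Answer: 299/4 ≈ 74.750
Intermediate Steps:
(-23*(-13))*o(-1, -5) = (-23*(-13))/(5 - 1) = 299/4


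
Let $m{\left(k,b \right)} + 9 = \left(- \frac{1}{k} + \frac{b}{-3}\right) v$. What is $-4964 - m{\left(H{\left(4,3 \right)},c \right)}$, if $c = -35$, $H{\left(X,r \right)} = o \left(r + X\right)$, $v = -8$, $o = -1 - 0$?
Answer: $- \frac{102071}{21} \approx -4860.5$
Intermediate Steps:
$o = -1$ ($o = -1 + 0 = -1$)
$H{\left(X,r \right)} = - X - r$ ($H{\left(X,r \right)} = - (r + X) = - (X + r) = - X - r$)
$m{\left(k,b \right)} = -9 + \frac{8}{k} + \frac{8 b}{3}$ ($m{\left(k,b \right)} = -9 + \left(- \frac{1}{k} + \frac{b}{-3}\right) \left(-8\right) = -9 + \left(- \frac{1}{k} + b \left(- \frac{1}{3}\right)\right) \left(-8\right) = -9 + \left(- \frac{1}{k} - \frac{b}{3}\right) \left(-8\right) = -9 + \left(\frac{8}{k} + \frac{8 b}{3}\right) = -9 + \frac{8}{k} + \frac{8 b}{3}$)
$-4964 - m{\left(H{\left(4,3 \right)},c \right)} = -4964 - \left(-9 + \frac{8}{\left(-1\right) 4 - 3} + \frac{8}{3} \left(-35\right)\right) = -4964 - \left(-9 + \frac{8}{-4 - 3} - \frac{280}{3}\right) = -4964 - \left(-9 + \frac{8}{-7} - \frac{280}{3}\right) = -4964 - \left(-9 + 8 \left(- \frac{1}{7}\right) - \frac{280}{3}\right) = -4964 - \left(-9 - \frac{8}{7} - \frac{280}{3}\right) = -4964 - - \frac{2173}{21} = -4964 + \frac{2173}{21} = - \frac{102071}{21}$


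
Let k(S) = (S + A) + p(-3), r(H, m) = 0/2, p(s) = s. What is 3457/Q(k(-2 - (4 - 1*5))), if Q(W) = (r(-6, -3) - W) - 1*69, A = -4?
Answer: -3457/61 ≈ -56.672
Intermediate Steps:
r(H, m) = 0 (r(H, m) = 0*(½) = 0)
k(S) = -7 + S (k(S) = (S - 4) - 3 = (-4 + S) - 3 = -7 + S)
Q(W) = -69 - W (Q(W) = (0 - W) - 1*69 = -W - 69 = -69 - W)
3457/Q(k(-2 - (4 - 1*5))) = 3457/(-69 - (-7 + (-2 - (4 - 1*5)))) = 3457/(-69 - (-7 + (-2 - (4 - 5)))) = 3457/(-69 - (-7 + (-2 - 1*(-1)))) = 3457/(-69 - (-7 + (-2 + 1))) = 3457/(-69 - (-7 - 1)) = 3457/(-69 - 1*(-8)) = 3457/(-69 + 8) = 3457/(-61) = 3457*(-1/61) = -3457/61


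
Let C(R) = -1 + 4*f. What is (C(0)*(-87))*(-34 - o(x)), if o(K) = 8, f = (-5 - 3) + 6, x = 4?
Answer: -32886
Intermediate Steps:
f = -2 (f = -8 + 6 = -2)
C(R) = -9 (C(R) = -1 + 4*(-2) = -1 - 8 = -9)
(C(0)*(-87))*(-34 - o(x)) = (-9*(-87))*(-34 - 1*8) = 783*(-34 - 8) = 783*(-42) = -32886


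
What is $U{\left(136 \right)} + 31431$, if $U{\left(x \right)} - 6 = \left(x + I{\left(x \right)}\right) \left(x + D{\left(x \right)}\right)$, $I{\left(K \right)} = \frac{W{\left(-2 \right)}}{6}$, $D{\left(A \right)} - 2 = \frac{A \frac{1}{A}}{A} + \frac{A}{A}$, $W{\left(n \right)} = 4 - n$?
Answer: $\frac{6865417}{136} \approx 50481.0$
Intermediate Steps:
$D{\left(A \right)} = 3 + \frac{1}{A}$ ($D{\left(A \right)} = 2 + \left(\frac{A \frac{1}{A}}{A} + \frac{A}{A}\right) = 2 + \left(1 \frac{1}{A} + 1\right) = 2 + \left(\frac{1}{A} + 1\right) = 2 + \left(1 + \frac{1}{A}\right) = 3 + \frac{1}{A}$)
$I{\left(K \right)} = 1$ ($I{\left(K \right)} = \frac{4 - -2}{6} = \left(4 + 2\right) \frac{1}{6} = 6 \cdot \frac{1}{6} = 1$)
$U{\left(x \right)} = 6 + \left(1 + x\right) \left(3 + x + \frac{1}{x}\right)$ ($U{\left(x \right)} = 6 + \left(x + 1\right) \left(x + \left(3 + \frac{1}{x}\right)\right) = 6 + \left(1 + x\right) \left(3 + x + \frac{1}{x}\right)$)
$U{\left(136 \right)} + 31431 = \left(10 + \frac{1}{136} + 136^{2} + 4 \cdot 136\right) + 31431 = \left(10 + \frac{1}{136} + 18496 + 544\right) + 31431 = \frac{2590801}{136} + 31431 = \frac{6865417}{136}$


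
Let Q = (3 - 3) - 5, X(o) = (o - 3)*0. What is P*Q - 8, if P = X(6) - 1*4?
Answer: 12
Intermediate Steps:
X(o) = 0 (X(o) = (-3 + o)*0 = 0)
Q = -5 (Q = 0 - 5 = -5)
P = -4 (P = 0 - 1*4 = 0 - 4 = -4)
P*Q - 8 = -4*(-5) - 8 = 20 - 8 = 12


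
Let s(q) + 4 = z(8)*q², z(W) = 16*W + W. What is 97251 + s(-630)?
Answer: 54075647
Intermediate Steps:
z(W) = 17*W
s(q) = -4 + 136*q² (s(q) = -4 + (17*8)*q² = -4 + 136*q²)
97251 + s(-630) = 97251 + (-4 + 136*(-630)²) = 97251 + (-4 + 136*396900) = 97251 + (-4 + 53978400) = 97251 + 53978396 = 54075647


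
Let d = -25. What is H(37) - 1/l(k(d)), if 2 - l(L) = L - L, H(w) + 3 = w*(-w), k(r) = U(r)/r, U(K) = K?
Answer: -2745/2 ≈ -1372.5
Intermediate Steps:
k(r) = 1 (k(r) = r/r = 1)
H(w) = -3 - w**2 (H(w) = -3 + w*(-w) = -3 - w**2)
l(L) = 2 (l(L) = 2 - (L - L) = 2 - 1*0 = 2 + 0 = 2)
H(37) - 1/l(k(d)) = (-3 - 1*37**2) - 1/2 = (-3 - 1*1369) - 1*1/2 = (-3 - 1369) - 1/2 = -1372 - 1/2 = -2745/2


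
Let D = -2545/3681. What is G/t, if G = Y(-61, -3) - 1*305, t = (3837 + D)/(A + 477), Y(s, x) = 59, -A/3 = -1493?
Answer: -1121946714/3530363 ≈ -317.80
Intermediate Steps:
A = 4479 (A = -3*(-1493) = 4479)
D = -2545/3681 (D = -2545*1/3681 = -2545/3681 ≈ -0.69139)
t = 3530363/4560759 (t = (3837 - 2545/3681)/(4479 + 477) = (14121452/3681)/4956 = (14121452/3681)*(1/4956) = 3530363/4560759 ≈ 0.77407)
G = -246 (G = 59 - 1*305 = 59 - 305 = -246)
G/t = -246/3530363/4560759 = -246*4560759/3530363 = -1121946714/3530363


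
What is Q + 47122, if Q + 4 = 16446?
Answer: 63564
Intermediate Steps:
Q = 16442 (Q = -4 + 16446 = 16442)
Q + 47122 = 16442 + 47122 = 63564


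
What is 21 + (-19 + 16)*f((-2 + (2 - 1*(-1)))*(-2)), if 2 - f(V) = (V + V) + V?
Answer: -3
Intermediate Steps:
f(V) = 2 - 3*V (f(V) = 2 - ((V + V) + V) = 2 - (2*V + V) = 2 - 3*V)
21 + (-19 + 16)*f((-2 + (2 - 1*(-1)))*(-2)) = 21 + (-19 + 16)*(2 - 3*(-2 + (2 - 1*(-1)))*(-2)) = 21 - 3*(2 - 3*(-2 + (2 + 1))*(-2)) = 21 - 3*(2 - 3*(-2 + 3)*(-2)) = 21 - 3*(2 - 3*(-2)) = 21 - 3*(2 + 6) = 21 - 3*8 = 21 - 24 = -3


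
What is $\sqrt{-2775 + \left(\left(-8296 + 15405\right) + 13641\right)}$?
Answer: $5 \sqrt{719} \approx 134.07$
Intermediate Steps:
$\sqrt{-2775 + \left(\left(-8296 + 15405\right) + 13641\right)} = \sqrt{-2775 + \left(7109 + 13641\right)} = \sqrt{-2775 + 20750} = \sqrt{17975} = 5 \sqrt{719}$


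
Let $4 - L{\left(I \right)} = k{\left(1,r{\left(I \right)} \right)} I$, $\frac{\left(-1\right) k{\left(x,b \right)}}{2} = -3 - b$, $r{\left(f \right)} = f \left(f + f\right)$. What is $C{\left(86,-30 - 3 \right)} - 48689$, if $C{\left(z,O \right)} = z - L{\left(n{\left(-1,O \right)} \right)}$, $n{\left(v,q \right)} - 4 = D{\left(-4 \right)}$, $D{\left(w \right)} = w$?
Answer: $-48607$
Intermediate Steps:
$r{\left(f \right)} = 2 f^{2}$ ($r{\left(f \right)} = f 2 f = 2 f^{2}$)
$n{\left(v,q \right)} = 0$ ($n{\left(v,q \right)} = 4 - 4 = 0$)
$k{\left(x,b \right)} = 6 + 2 b$ ($k{\left(x,b \right)} = - 2 \left(-3 - b\right) = 6 + 2 b$)
$L{\left(I \right)} = 4 - I \left(6 + 4 I^{2}\right)$ ($L{\left(I \right)} = 4 - \left(6 + 2 \cdot 2 I^{2}\right) I = 4 - \left(6 + 4 I^{2}\right) I = 4 - I \left(6 + 4 I^{2}\right)$)
$C{\left(z,O \right)} = -4 + z$ ($C{\left(z,O \right)} = z - \left(4 - 0 - 4 \cdot 0^{3}\right) = z - \left(4 + 0 - 0\right) = z - \left(4 + 0 + 0\right) = z - 4 = -4 + z$)
$C{\left(86,-30 - 3 \right)} - 48689 = \left(-4 + 86\right) - 48689 = 82 - 48689 = -48607$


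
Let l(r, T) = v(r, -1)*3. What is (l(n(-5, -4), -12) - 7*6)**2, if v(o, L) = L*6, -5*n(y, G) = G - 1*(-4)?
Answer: 3600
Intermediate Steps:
n(y, G) = -4/5 - G/5 (n(y, G) = -(G - 1*(-4))/5 = -(G + 4)/5 = -(4 + G)/5 = -4/5 - G/5)
v(o, L) = 6*L
l(r, T) = -18 (l(r, T) = (6*(-1))*3 = -6*3 = -18)
(l(n(-5, -4), -12) - 7*6)**2 = (-18 - 7*6)**2 = (-18 - 42)**2 = (-60)**2 = 3600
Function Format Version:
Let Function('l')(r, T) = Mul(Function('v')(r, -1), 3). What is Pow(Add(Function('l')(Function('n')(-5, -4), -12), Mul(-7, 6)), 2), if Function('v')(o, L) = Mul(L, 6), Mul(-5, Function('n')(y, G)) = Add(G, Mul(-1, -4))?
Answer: 3600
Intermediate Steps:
Function('n')(y, G) = Add(Rational(-4, 5), Mul(Rational(-1, 5), G)) (Function('n')(y, G) = Mul(Rational(-1, 5), Add(G, Mul(-1, -4))) = Mul(Rational(-1, 5), Add(G, 4)) = Mul(Rational(-1, 5), Add(4, G)) = Add(Rational(-4, 5), Mul(Rational(-1, 5), G)))
Function('v')(o, L) = Mul(6, L)
Function('l')(r, T) = -18 (Function('l')(r, T) = Mul(Mul(6, -1), 3) = Mul(-6, 3) = -18)
Pow(Add(Function('l')(Function('n')(-5, -4), -12), Mul(-7, 6)), 2) = Pow(Add(-18, Mul(-7, 6)), 2) = Pow(Add(-18, -42), 2) = Pow(-60, 2) = 3600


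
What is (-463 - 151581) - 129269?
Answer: -281313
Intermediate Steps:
(-463 - 151581) - 129269 = -152044 - 129269 = -281313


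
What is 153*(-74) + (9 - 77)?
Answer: -11390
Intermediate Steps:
153*(-74) + (9 - 77) = -11322 - 68 = -11390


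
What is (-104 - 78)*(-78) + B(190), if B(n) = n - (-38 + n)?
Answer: 14234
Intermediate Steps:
B(n) = 38 (B(n) = n + (38 - n) = 38)
(-104 - 78)*(-78) + B(190) = (-104 - 78)*(-78) + 38 = -182*(-78) + 38 = 14196 + 38 = 14234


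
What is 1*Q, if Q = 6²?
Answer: 36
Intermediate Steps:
Q = 36
1*Q = 1*36 = 36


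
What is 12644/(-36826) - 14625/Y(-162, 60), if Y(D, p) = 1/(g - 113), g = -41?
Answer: 41470672928/18413 ≈ 2.2522e+6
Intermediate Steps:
Y(D, p) = -1/154 (Y(D, p) = 1/(-41 - 113) = 1/(-154) = -1/154)
12644/(-36826) - 14625/Y(-162, 60) = 12644/(-36826) - 14625/(-1/154) = 12644*(-1/36826) - 14625*(-154) = -6322/18413 + 2252250 = 41470672928/18413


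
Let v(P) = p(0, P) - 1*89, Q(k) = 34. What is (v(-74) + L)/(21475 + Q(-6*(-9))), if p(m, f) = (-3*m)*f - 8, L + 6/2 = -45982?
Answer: -46082/21509 ≈ -2.1425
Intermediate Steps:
L = -45985 (L = -3 - 45982 = -45985)
p(m, f) = -8 - 3*f*m (p(m, f) = -3*f*m - 8 = -8 - 3*f*m)
v(P) = -97 (v(P) = (-8 - 3*P*0) - 1*89 = (-8 + 0) - 89 = -8 - 89 = -97)
(v(-74) + L)/(21475 + Q(-6*(-9))) = (-97 - 45985)/(21475 + 34) = -46082/21509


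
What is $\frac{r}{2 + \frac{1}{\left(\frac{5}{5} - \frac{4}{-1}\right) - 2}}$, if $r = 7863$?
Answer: $\frac{23589}{7} \approx 3369.9$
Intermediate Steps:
$\frac{r}{2 + \frac{1}{\left(\frac{5}{5} - \frac{4}{-1}\right) - 2}} = \frac{1}{2 + \frac{1}{\left(\frac{5}{5} - \frac{4}{-1}\right) - 2}} \cdot 7863 = \frac{1}{2 + \frac{1}{\left(5 \cdot \frac{1}{5} - -4\right) - 2}} \cdot 7863 = \frac{1}{2 + \frac{1}{\left(1 + 4\right) - 2}} \cdot 7863 = \frac{1}{2 + \frac{1}{5 - 2}} \cdot 7863 = \frac{1}{2 + \frac{1}{3}} \cdot 7863 = \frac{1}{\frac{7}{3}} \cdot 7863 = \frac{3}{7} \cdot 7863 = \frac{23589}{7}$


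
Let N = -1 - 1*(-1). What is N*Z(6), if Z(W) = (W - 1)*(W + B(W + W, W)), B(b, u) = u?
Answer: 0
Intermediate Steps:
Z(W) = 2*W*(-1 + W) (Z(W) = (W - 1)*(W + W) = (-1 + W)*(2*W) = 2*W*(-1 + W))
N = 0 (N = -1 + 1 = 0)
N*Z(6) = 0*(2*6*(-1 + 6)) = 0*(2*6*5) = 0*60 = 0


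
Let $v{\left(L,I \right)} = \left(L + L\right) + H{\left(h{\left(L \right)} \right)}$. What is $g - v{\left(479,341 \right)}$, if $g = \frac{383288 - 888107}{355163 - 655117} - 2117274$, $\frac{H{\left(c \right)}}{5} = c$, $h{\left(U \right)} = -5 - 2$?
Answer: $- \frac{635361158119}{299954} \approx -2.1182 \cdot 10^{6}$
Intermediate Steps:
$h{\left(U \right)} = -7$ ($h{\left(U \right)} = -5 - 2 = -7$)
$H{\left(c \right)} = 5 c$
$v{\left(L,I \right)} = -35 + 2 L$ ($v{\left(L,I \right)} = \left(L + L\right) + 5 \left(-7\right) = 2 L - 35 = -35 + 2 L$)
$g = - \frac{635084300577}{299954}$ ($g = - \frac{504819}{-299954} - 2117274 = \left(-504819\right) \left(- \frac{1}{299954}\right) - 2117274 = \frac{504819}{299954} - 2117274 = - \frac{635084300577}{299954} \approx -2.1173 \cdot 10^{6}$)
$g - v{\left(479,341 \right)} = - \frac{635084300577}{299954} - \left(-35 + 2 \cdot 479\right) = - \frac{635084300577}{299954} - \left(-35 + 958\right) = - \frac{635084300577}{299954} - 923 = - \frac{635361158119}{299954}$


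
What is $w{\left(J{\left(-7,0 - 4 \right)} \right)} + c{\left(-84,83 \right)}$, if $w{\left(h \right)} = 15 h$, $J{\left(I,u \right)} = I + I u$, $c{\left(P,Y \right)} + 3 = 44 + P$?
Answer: $272$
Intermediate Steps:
$c{\left(P,Y \right)} = 41 + P$ ($c{\left(P,Y \right)} = -3 + \left(44 + P\right) = 41 + P$)
$w{\left(J{\left(-7,0 - 4 \right)} \right)} + c{\left(-84,83 \right)} = 15 \left(- 7 \left(1 + \left(0 - 4\right)\right)\right) + \left(41 - 84\right) = 15 \left(- 7 \left(1 + \left(0 - 4\right)\right)\right) - 43 = 15 \left(- 7 \left(1 - 4\right)\right) - 43 = 15 \left(\left(-7\right) \left(-3\right)\right) - 43 = 15 \cdot 21 - 43 = 315 - 43 = 272$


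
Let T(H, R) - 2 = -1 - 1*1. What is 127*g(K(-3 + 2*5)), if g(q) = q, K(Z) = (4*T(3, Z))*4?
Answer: 0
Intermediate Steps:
T(H, R) = 0 (T(H, R) = 2 + (-1 - 1*1) = 2 + (-1 - 1) = 2 - 2 = 0)
K(Z) = 0 (K(Z) = (4*0)*4 = 0*4 = 0)
127*g(K(-3 + 2*5)) = 127*0 = 0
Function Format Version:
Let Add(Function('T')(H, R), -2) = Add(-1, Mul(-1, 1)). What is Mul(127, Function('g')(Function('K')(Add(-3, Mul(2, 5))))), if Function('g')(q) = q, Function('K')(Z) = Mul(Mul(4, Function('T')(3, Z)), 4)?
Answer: 0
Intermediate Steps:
Function('T')(H, R) = 0 (Function('T')(H, R) = Add(2, Add(-1, Mul(-1, 1))) = Add(2, Add(-1, -1)) = Add(2, -2) = 0)
Function('K')(Z) = 0 (Function('K')(Z) = Mul(Mul(4, 0), 4) = Mul(0, 4) = 0)
Mul(127, Function('g')(Function('K')(Add(-3, Mul(2, 5))))) = Mul(127, 0) = 0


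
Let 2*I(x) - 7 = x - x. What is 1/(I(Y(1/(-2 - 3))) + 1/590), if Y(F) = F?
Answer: 295/1033 ≈ 0.28558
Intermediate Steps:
I(x) = 7/2 (I(x) = 7/2 + (x - x)/2 = 7/2 + (½)*0 = 7/2 + 0 = 7/2)
1/(I(Y(1/(-2 - 3))) + 1/590) = 1/(7/2 + 1/590) = 1/(1033/295) = 295/1033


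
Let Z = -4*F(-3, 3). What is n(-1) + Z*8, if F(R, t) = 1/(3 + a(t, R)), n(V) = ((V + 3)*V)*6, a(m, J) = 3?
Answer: -52/3 ≈ -17.333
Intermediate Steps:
n(V) = 6*V*(3 + V) (n(V) = ((3 + V)*V)*6 = (V*(3 + V))*6 = 6*V*(3 + V))
F(R, t) = ⅙ (F(R, t) = 1/(3 + 3) = 1/6 = ⅙)
Z = -⅔ (Z = -4*⅙ = -⅔ ≈ -0.66667)
n(-1) + Z*8 = 6*(-1)*(3 - 1) - ⅔*8 = 6*(-1)*2 - 16/3 = -12 - 16/3 = -52/3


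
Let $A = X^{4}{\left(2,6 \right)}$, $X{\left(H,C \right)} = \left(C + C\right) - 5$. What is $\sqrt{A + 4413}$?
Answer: $\sqrt{6814} \approx 82.547$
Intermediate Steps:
$X{\left(H,C \right)} = -5 + 2 C$ ($X{\left(H,C \right)} = 2 C - 5 = -5 + 2 C$)
$A = 2401$ ($A = \left(-5 + 2 \cdot 6\right)^{4} = \left(-5 + 12\right)^{4} = 7^{4} = 2401$)
$\sqrt{A + 4413} = \sqrt{2401 + 4413} = \sqrt{6814}$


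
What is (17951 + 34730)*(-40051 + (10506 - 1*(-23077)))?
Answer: -340740708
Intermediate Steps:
(17951 + 34730)*(-40051 + (10506 - 1*(-23077))) = 52681*(-40051 + (10506 + 23077)) = 52681*(-40051 + 33583) = 52681*(-6468) = -340740708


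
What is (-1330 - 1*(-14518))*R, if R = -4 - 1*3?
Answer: -92316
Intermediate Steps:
R = -7 (R = -4 - 3 = -7)
(-1330 - 1*(-14518))*R = (-1330 - 1*(-14518))*(-7) = (-1330 + 14518)*(-7) = 13188*(-7) = -92316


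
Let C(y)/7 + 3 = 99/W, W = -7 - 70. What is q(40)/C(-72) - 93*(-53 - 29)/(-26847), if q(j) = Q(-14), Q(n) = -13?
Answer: 4453/29830 ≈ 0.14928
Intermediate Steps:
W = -77
q(j) = -13
C(y) = -30 (C(y) = -21 + 7*(99/(-77)) = -21 + 7*(99*(-1/77)) = -21 + 7*(-9/7) = -21 - 9 = -30)
q(40)/C(-72) - 93*(-53 - 29)/(-26847) = -13/(-30) - 93*(-53 - 29)/(-26847) = -13*(-1/30) - 93*(-82)*(-1/26847) = 13/30 + 7626*(-1/26847) = 13/30 - 2542/8949 = 4453/29830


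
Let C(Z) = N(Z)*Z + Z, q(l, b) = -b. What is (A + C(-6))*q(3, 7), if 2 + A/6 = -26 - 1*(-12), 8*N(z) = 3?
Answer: 2919/4 ≈ 729.75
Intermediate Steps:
N(z) = 3/8 (N(z) = (⅛)*3 = 3/8)
C(Z) = 11*Z/8 (C(Z) = 3*Z/8 + Z = 11*Z/8)
A = -96 (A = -12 + 6*(-26 - 1*(-12)) = -12 + 6*(-26 + 12) = -12 + 6*(-14) = -12 - 84 = -96)
(A + C(-6))*q(3, 7) = (-96 + (11/8)*(-6))*(-1*7) = (-96 - 33/4)*(-7) = -417/4*(-7) = 2919/4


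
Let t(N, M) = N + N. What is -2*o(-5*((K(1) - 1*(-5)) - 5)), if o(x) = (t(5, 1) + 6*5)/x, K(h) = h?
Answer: 16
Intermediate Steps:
t(N, M) = 2*N
o(x) = 40/x (o(x) = (2*5 + 6*5)/x = (10 + 30)/x = 40/x)
-2*o(-5*((K(1) - 1*(-5)) - 5)) = -80/((-5*((1 - 1*(-5)) - 5))) = -80/((-5*((1 + 5) - 5))) = -80/((-5*(6 - 5))) = -80/((-5*1)) = -80/(-5) = -80*(-1)/5 = -2*(-8) = 16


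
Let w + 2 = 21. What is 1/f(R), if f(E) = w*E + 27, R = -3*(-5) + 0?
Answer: 1/312 ≈ 0.0032051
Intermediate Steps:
w = 19 (w = -2 + 21 = 19)
R = 15 (R = 15 + 0 = 15)
f(E) = 27 + 19*E (f(E) = 19*E + 27 = 27 + 19*E)
1/f(R) = 1/(27 + 19*15) = 1/(27 + 285) = 1/312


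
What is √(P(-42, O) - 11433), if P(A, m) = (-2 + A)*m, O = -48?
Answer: I*√9321 ≈ 96.545*I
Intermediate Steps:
P(A, m) = m*(-2 + A)
√(P(-42, O) - 11433) = √(-48*(-2 - 42) - 11433) = √(-48*(-44) - 11433) = √(2112 - 11433) = √(-9321) = I*√9321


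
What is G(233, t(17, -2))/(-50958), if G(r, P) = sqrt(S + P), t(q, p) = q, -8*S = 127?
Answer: -sqrt(2)/67944 ≈ -2.0814e-5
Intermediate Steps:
S = -127/8 (S = -1/8*127 = -127/8 ≈ -15.875)
G(r, P) = sqrt(-127/8 + P)
G(233, t(17, -2))/(-50958) = (sqrt(-254 + 16*17)/4)/(-50958) = (sqrt(-254 + 272)/4)*(-1/50958) = (sqrt(18)/4)*(-1/50958) = ((3*sqrt(2))/4)*(-1/50958) = (3*sqrt(2)/4)*(-1/50958) = -sqrt(2)/67944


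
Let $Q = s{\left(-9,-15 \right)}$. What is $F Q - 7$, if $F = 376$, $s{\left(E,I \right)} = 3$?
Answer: $1121$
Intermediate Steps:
$Q = 3$
$F Q - 7 = 376 \cdot 3 - 7 = 1128 + \left(-169 + 162\right) = 1128 - 7 = 1121$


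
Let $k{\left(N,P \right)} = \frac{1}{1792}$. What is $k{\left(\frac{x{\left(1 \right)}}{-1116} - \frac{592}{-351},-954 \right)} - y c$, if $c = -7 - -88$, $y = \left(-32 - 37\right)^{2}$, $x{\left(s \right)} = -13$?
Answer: $- \frac{691068671}{1792} \approx -3.8564 \cdot 10^{5}$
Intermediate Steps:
$y = 4761$ ($y = \left(-69\right)^{2} = 4761$)
$k{\left(N,P \right)} = \frac{1}{1792}$
$c = 81$ ($c = -7 + 88 = 81$)
$k{\left(\frac{x{\left(1 \right)}}{-1116} - \frac{592}{-351},-954 \right)} - y c = \frac{1}{1792} - 4761 \cdot 81 = \frac{1}{1792} - 385641 = - \frac{691068671}{1792}$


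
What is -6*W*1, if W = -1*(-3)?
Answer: -18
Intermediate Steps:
W = 3
-6*W*1 = -6*3*1 = -18*1 = -18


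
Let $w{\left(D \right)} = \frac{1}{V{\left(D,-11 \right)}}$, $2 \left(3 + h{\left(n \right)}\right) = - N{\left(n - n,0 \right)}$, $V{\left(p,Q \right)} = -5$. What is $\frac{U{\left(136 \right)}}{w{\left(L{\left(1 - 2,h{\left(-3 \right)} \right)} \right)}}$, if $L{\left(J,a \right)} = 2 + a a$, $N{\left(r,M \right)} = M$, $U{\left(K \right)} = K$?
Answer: $-680$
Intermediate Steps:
$h{\left(n \right)} = -3$ ($h{\left(n \right)} = -3 + \frac{\left(-1\right) 0}{2} = -3 + \frac{1}{2} \cdot 0 = -3 + 0 = -3$)
$L{\left(J,a \right)} = 2 + a^{2}$
$w{\left(D \right)} = - \frac{1}{5}$ ($w{\left(D \right)} = \frac{1}{-5} = - \frac{1}{5}$)
$\frac{U{\left(136 \right)}}{w{\left(L{\left(1 - 2,h{\left(-3 \right)} \right)} \right)}} = \frac{136}{- \frac{1}{5}} = 136 \left(-5\right) = -680$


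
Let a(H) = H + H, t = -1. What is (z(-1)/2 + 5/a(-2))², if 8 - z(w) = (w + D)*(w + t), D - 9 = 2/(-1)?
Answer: 1225/16 ≈ 76.563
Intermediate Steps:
a(H) = 2*H
D = 7 (D = 9 + 2/(-1) = 9 + 2*(-1) = 9 - 2 = 7)
z(w) = 8 - (-1 + w)*(7 + w) (z(w) = 8 - (w + 7)*(w - 1) = 8 - (7 + w)*(-1 + w) = 8 - (-1 + w)*(7 + w))
(z(-1)/2 + 5/a(-2))² = ((15 - 1*(-1)² - 6*(-1))/2 + 5/((2*(-2))))² = ((15 - 1*1 + 6)*(½) + 5/(-4))² = ((15 - 1 + 6)*(½) + 5*(-¼))² = (20*(½) - 5/4)² = (10 - 5/4)² = (35/4)² = 1225/16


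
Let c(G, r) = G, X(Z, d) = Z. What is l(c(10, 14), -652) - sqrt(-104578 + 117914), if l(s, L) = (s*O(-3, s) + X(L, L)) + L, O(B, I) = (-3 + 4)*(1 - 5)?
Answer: -1344 - 2*sqrt(3334) ≈ -1459.5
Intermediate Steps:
O(B, I) = -4 (O(B, I) = 1*(-4) = -4)
l(s, L) = -4*s + 2*L (l(s, L) = (s*(-4) + L) + L = (-4*s + L) + L = (L - 4*s) + L = -4*s + 2*L)
l(c(10, 14), -652) - sqrt(-104578 + 117914) = (-4*10 + 2*(-652)) - sqrt(-104578 + 117914) = (-40 - 1304) - sqrt(13336) = -1344 - 2*sqrt(3334)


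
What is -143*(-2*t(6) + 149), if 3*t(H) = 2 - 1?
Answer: -63635/3 ≈ -21212.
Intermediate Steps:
t(H) = ⅓ (t(H) = (2 - 1)/3 = (⅓)*1 = ⅓)
-143*(-2*t(6) + 149) = -143*(-2*⅓ + 149) = -143*(-⅔ + 149) = -143*445/3 = -63635/3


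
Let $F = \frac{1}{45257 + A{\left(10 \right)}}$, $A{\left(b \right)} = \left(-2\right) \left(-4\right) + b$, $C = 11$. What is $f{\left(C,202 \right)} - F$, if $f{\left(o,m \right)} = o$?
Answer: $\frac{498024}{45275} \approx 11.0$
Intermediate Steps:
$A{\left(b \right)} = 8 + b$
$F = \frac{1}{45275}$ ($F = \frac{1}{45257 + \left(8 + 10\right)} = \frac{1}{45257 + 18} = \frac{1}{45275} \approx 2.2087 \cdot 10^{-5}$)
$f{\left(C,202 \right)} - F = 11 - \frac{1}{45275} = \frac{498024}{45275}$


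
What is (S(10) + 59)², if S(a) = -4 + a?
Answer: 4225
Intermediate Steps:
(S(10) + 59)² = ((-4 + 10) + 59)² = (6 + 59)² = 65² = 4225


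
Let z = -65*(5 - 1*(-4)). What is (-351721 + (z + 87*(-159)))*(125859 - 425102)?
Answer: 109564532777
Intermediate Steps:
z = -585 (z = -65*(5 + 4) = -65*9 = -13*45 = -585)
(-351721 + (z + 87*(-159)))*(125859 - 425102) = (-351721 + (-585 + 87*(-159)))*(125859 - 425102) = (-351721 + (-585 - 13833))*(-299243) = (-351721 - 14418)*(-299243) = -366139*(-299243) = 109564532777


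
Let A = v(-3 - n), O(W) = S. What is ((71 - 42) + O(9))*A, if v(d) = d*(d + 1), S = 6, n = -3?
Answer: 0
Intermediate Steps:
O(W) = 6
v(d) = d*(1 + d)
A = 0 (A = (-3 - 1*(-3))*(1 + (-3 - 1*(-3))) = (-3 + 3)*(1 + (-3 + 3)) = 0*(1 + 0) = 0*1 = 0)
((71 - 42) + O(9))*A = ((71 - 42) + 6)*0 = (29 + 6)*0 = 35*0 = 0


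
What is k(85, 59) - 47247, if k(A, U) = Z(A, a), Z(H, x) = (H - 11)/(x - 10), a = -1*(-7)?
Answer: -141815/3 ≈ -47272.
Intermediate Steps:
a = 7
Z(H, x) = (-11 + H)/(-10 + x)
k(A, U) = 11/3 - A/3 (k(A, U) = (-11 + A)/(-10 + 7) = (-11 + A)/(-3) = -(-11 + A)/3 = 11/3 - A/3)
k(85, 59) - 47247 = (11/3 - ⅓*85) - 47247 = (11/3 - 85/3) - 47247 = -74/3 - 47247 = -141815/3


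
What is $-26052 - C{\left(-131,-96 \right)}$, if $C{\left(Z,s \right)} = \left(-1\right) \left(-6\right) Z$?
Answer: $-25266$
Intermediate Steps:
$C{\left(Z,s \right)} = 6 Z$
$-26052 - C{\left(-131,-96 \right)} = -26052 - 6 \left(-131\right) = -26052 - -786 = -26052 + 786 = -25266$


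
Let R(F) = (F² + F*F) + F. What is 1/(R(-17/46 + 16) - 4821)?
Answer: -529/2283560 ≈ -0.00023166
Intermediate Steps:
R(F) = F + 2*F² (R(F) = (F² + F²) + F = 2*F² + F = F + 2*F²)
1/(R(-17/46 + 16) - 4821) = 1/((-17/46 + 16)*(1 + 2*(-17/46 + 16)) - 4821) = 1/(719*(1 + 2*(719/46))/46 - 4821) = 1/(719*(1 + 719/23)/46 - 4821) = 1/((719/46)*(742/23) - 4821) = 1/(266749/529 - 4821) = 1/(-2283560/529) = -529/2283560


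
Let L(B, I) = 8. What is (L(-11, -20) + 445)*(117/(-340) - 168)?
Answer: -25928361/340 ≈ -76260.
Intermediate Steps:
(L(-11, -20) + 445)*(117/(-340) - 168) = (8 + 445)*(117/(-340) - 168) = 453*(117*(-1/340) - 168) = 453*(-117/340 - 168) = 453*(-57237/340) = -25928361/340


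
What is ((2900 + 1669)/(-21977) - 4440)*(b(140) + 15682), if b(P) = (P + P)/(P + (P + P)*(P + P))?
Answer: -286163914550732/4109699 ≈ -6.9631e+7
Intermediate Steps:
b(P) = 2*P/(P + 4*P²) (b(P) = (2*P)/(P + (2*P)*(2*P)) = (2*P)/(P + 4*P²) = 2*P/(P + 4*P²))
((2900 + 1669)/(-21977) - 4440)*(b(140) + 15682) = ((2900 + 1669)/(-21977) - 4440)*(2/(1 + 4*140) + 15682) = (4569*(-1/21977) - 4440)*(2/(1 + 560) + 15682) = (-4569/21977 - 4440)*(2/561 + 15682) = -97582449*(2*(1/561) + 15682)/21977 = -97582449*(2/561 + 15682)/21977 = -97582449/21977*8797604/561 = -286163914550732/4109699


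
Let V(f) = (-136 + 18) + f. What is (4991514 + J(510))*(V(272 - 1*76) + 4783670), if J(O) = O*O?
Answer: 25122397969272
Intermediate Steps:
V(f) = -118 + f
J(O) = O²
(4991514 + J(510))*(V(272 - 1*76) + 4783670) = (4991514 + 510²)*((-118 + (272 - 1*76)) + 4783670) = (4991514 + 260100)*((-118 + (272 - 76)) + 4783670) = 5251614*((-118 + 196) + 4783670) = 5251614*(78 + 4783670) = 5251614*4783748 = 25122397969272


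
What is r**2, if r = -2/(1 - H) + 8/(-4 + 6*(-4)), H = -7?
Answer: 225/784 ≈ 0.28699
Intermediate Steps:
r = -15/28 (r = -2/(1 - 1*(-7)) + 8/(-4 + 6*(-4)) = -2/(1 + 7) + 8/(-4 - 24) = -2/8 + 8/(-28) = -2*1/8 + 8*(-1/28) = -1/4 - 2/7 = -15/28 ≈ -0.53571)
r**2 = (-15/28)**2 = 225/784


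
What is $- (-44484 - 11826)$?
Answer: $56310$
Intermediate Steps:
$- (-44484 - 11826) = \left(-1\right) \left(-56310\right) = 56310$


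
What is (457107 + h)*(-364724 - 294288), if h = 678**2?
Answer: -604176270492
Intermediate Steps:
h = 459684
(457107 + h)*(-364724 - 294288) = (457107 + 459684)*(-364724 - 294288) = 916791*(-659012) = -604176270492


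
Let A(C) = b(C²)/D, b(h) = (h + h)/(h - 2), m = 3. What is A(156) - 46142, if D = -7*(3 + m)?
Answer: -3929872054/85169 ≈ -46142.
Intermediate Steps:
b(h) = 2*h/(-2 + h) (b(h) = (2*h)/(-2 + h) = 2*h/(-2 + h))
D = -42 (D = -7*(3 + 3) = -7*6 = -42)
A(C) = -C²/(21*(-2 + C²)) (A(C) = (2*C²/(-2 + C²))/(-42) = (2*C²/(-2 + C²))*(-1/42) = -C²/(21*(-2 + C²)))
A(156) - 46142 = -1*156²/(-42 + 21*156²) - 46142 = -1*24336/(-42 + 21*24336) - 46142 = -1*24336/(-42 + 511056) - 46142 = -1*24336/511014 - 46142 = -1*24336*1/511014 - 46142 = -4056/85169 - 46142 = -3929872054/85169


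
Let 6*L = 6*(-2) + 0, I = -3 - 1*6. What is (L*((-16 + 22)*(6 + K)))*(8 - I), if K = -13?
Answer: 1428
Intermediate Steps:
I = -9 (I = -3 - 6 = -9)
L = -2 (L = (6*(-2) + 0)/6 = (-12 + 0)/6 = (⅙)*(-12) = -2)
(L*((-16 + 22)*(6 + K)))*(8 - I) = (-2*(-16 + 22)*(6 - 13))*(8 - 1*(-9)) = (-12*(-7))*(8 + 9) = -2*(-42)*17 = 84*17 = 1428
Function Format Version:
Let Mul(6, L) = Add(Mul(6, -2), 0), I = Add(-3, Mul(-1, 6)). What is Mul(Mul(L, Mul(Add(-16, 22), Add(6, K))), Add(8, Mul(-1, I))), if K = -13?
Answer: 1428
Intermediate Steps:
I = -9 (I = Add(-3, -6) = -9)
L = -2 (L = Mul(Rational(1, 6), Add(Mul(6, -2), 0)) = Mul(Rational(1, 6), Add(-12, 0)) = Mul(Rational(1, 6), -12) = -2)
Mul(Mul(L, Mul(Add(-16, 22), Add(6, K))), Add(8, Mul(-1, I))) = Mul(Mul(-2, Mul(Add(-16, 22), Add(6, -13))), Add(8, Mul(-1, -9))) = Mul(Mul(-2, Mul(6, -7)), Add(8, 9)) = Mul(Mul(-2, -42), 17) = Mul(84, 17) = 1428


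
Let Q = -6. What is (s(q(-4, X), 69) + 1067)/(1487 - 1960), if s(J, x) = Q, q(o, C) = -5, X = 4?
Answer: -1061/473 ≈ -2.2431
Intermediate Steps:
s(J, x) = -6
(s(q(-4, X), 69) + 1067)/(1487 - 1960) = (-6 + 1067)/(1487 - 1960) = 1061/(-473) = 1061*(-1/473) = -1061/473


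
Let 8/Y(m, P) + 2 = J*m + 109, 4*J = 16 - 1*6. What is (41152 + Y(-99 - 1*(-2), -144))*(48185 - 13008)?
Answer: 392300095152/271 ≈ 1.4476e+9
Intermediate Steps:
J = 5/2 (J = (16 - 1*6)/4 = (16 - 6)/4 = (¼)*10 = 5/2 ≈ 2.5000)
Y(m, P) = 8/(107 + 5*m/2) (Y(m, P) = 8/(-2 + (5*m/2 + 109)) = 8/(-2 + (109 + 5*m/2)) = 8/(107 + 5*m/2))
(41152 + Y(-99 - 1*(-2), -144))*(48185 - 13008) = (41152 + 16/(214 + 5*(-99 - 1*(-2))))*(48185 - 13008) = (41152 + 16/(214 + 5*(-99 + 2)))*35177 = (41152 + 16/(214 + 5*(-97)))*35177 = (41152 + 16/(214 - 485))*35177 = (41152 + 16/(-271))*35177 = (41152 + 16*(-1/271))*35177 = (41152 - 16/271)*35177 = (11152176/271)*35177 = 392300095152/271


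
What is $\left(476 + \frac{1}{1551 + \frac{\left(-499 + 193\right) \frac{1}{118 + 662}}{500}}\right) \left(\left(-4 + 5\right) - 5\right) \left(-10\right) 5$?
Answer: $\frac{9597596144800}{100814949} \approx 95200.0$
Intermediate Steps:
$\left(476 + \frac{1}{1551 + \frac{\left(-499 + 193\right) \frac{1}{118 + 662}}{500}}\right) \left(\left(-4 + 5\right) - 5\right) \left(-10\right) 5 = \left(476 + \frac{1}{1551 + - \frac{306}{780} \cdot \frac{1}{500}}\right) \left(1 - 5\right) \left(-10\right) 5 = \left(476 + \frac{1}{1551 + \left(-306\right) \frac{1}{780} \cdot \frac{1}{500}}\right) \left(-4\right) \left(-10\right) 5 = \left(476 + \frac{1}{1551 - \frac{51}{65000}}\right) 40 \cdot 5 = \left(476 + \frac{1}{1551 - \frac{51}{65000}}\right) 200 = \left(476 + \frac{1}{\frac{100814949}{65000}}\right) 200 = \left(476 + \frac{65000}{100814949}\right) 200 = \frac{47987980724}{100814949} \cdot 200 = \frac{9597596144800}{100814949}$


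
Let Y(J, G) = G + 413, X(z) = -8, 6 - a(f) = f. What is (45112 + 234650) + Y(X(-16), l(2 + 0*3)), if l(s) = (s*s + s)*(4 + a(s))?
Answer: 280223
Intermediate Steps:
a(f) = 6 - f
l(s) = (10 - s)*(s + s**2) (l(s) = (s*s + s)*(4 + (6 - s)) = (s**2 + s)*(10 - s) = (s + s**2)*(10 - s) = (10 - s)*(s + s**2))
Y(J, G) = 413 + G
(45112 + 234650) + Y(X(-16), l(2 + 0*3)) = (45112 + 234650) + (413 + (2 + 0*3)*(10 - (2 + 0*3)**2 + 9*(2 + 0*3))) = 279762 + (413 + (2 + 0)*(10 - (2 + 0)**2 + 9*(2 + 0))) = 279762 + (413 + 2*(10 - 1*2**2 + 9*2)) = 279762 + (413 + 2*(10 - 1*4 + 18)) = 279762 + (413 + 2*(10 - 4 + 18)) = 279762 + (413 + 2*24) = 279762 + (413 + 48) = 279762 + 461 = 280223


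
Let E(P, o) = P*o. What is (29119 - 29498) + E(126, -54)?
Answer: -7183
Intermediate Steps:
(29119 - 29498) + E(126, -54) = (29119 - 29498) + 126*(-54) = -379 - 6804 = -7183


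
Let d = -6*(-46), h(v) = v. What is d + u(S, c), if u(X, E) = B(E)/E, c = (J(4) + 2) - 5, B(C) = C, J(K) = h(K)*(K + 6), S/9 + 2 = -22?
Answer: 277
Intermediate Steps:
S = -216 (S = -18 + 9*(-22) = -18 - 198 = -216)
J(K) = K*(6 + K) (J(K) = K*(K + 6) = K*(6 + K))
c = 37 (c = (4*(6 + 4) + 2) - 5 = (4*10 + 2) - 5 = (40 + 2) - 5 = 42 - 5 = 37)
d = 276
u(X, E) = 1 (u(X, E) = E/E = 1)
d + u(S, c) = 276 + 1 = 277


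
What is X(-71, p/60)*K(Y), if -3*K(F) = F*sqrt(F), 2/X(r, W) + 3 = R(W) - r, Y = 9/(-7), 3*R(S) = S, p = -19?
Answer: 3240*I*sqrt(7)/598829 ≈ 0.014315*I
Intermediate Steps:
R(S) = S/3
Y = -9/7 (Y = 9*(-1/7) = -9/7 ≈ -1.2857)
X(r, W) = 2/(-3 - r + W/3) (X(r, W) = 2/(-3 + (W/3 - r)) = 2/(-3 + (-r + W/3)) = 2/(-3 - r + W/3))
K(F) = -F**(3/2)/3 (K(F) = -F*sqrt(F)/3 = -F**(3/2)/3)
X(-71, p/60)*K(Y) = (-6/(9 - (-19)/60 + 3*(-71)))*(-(-9)*I*sqrt(7)/49) = (-6/(9 - (-19)/60 - 213))*(-(-9)*I*sqrt(7)/49) = (-6/(9 - 1*(-19/60) - 213))*(9*I*sqrt(7)/49) = (-6/(9 + 19/60 - 213))*(9*I*sqrt(7)/49) = (-6/(-12221/60))*(9*I*sqrt(7)/49) = (-6*(-60/12221))*(9*I*sqrt(7)/49) = 360*(9*I*sqrt(7)/49)/12221 = 3240*I*sqrt(7)/598829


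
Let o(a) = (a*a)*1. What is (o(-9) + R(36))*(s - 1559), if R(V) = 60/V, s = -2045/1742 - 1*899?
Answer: -531201244/2613 ≈ -2.0329e+5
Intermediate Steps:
s = -1568103/1742 (s = -2045*1/1742 - 899 = -2045/1742 - 899 = -1568103/1742 ≈ -900.17)
o(a) = a² (o(a) = a²*1 = a²)
(o(-9) + R(36))*(s - 1559) = ((-9)² + 60/36)*(-1568103/1742 - 1559) = (81 + 60*(1/36))*(-4283881/1742) = (81 + 5/3)*(-4283881/1742) = (248/3)*(-4283881/1742) = -531201244/2613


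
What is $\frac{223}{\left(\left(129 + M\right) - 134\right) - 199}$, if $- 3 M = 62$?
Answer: $- \frac{669}{674} \approx -0.99258$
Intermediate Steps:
$M = - \frac{62}{3}$ ($M = \left(- \frac{1}{3}\right) 62 = - \frac{62}{3} \approx -20.667$)
$\frac{223}{\left(\left(129 + M\right) - 134\right) - 199} = \frac{223}{\left(\left(129 - \frac{62}{3}\right) - 134\right) - 199} = \frac{223}{\left(\frac{325}{3} - 134\right) - 199} = \frac{223}{- \frac{77}{3} - 199} = \frac{223}{- \frac{674}{3}} = 223 \left(- \frac{3}{674}\right) = - \frac{669}{674}$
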